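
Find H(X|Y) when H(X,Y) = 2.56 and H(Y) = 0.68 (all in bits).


H(X|Y) = H(X,Y) - H(Y) = 2.56 - 0.68 = 1.88

1.88 bits


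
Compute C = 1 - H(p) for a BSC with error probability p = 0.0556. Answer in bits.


H(p) = -p*log2(p) - (1-p)*log2(1-p) = -0.0556*log2(0.0556) - 0.9444*log2(0.9444) = 0.231784 + 0.077941 = 0.3097. C = 1 - H(p) = 1 - 0.3097 = 0.6903

0.6903 bits


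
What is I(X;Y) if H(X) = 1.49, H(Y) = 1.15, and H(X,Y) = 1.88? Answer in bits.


I(X;Y) = H(X) + H(Y) - H(X,Y) = 1.49 + 1.15 - 1.88 = 0.76

0.76 bits


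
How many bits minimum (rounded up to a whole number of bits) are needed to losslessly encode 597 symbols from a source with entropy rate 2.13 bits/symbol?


Minimum bits >= n * H = 597 * 2.13 = 1271.61, rounded up to a whole number of bits = 1272

1272 bits


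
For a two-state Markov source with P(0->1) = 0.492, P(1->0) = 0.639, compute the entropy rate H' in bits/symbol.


Stationary distribution: pi_0 = p10/(p01+p10) = 0.565, pi_1 = 0.435. Entropy rate H' = pi_0*H(p01) + pi_1*H(p10) = 0.565*0.9998 + 0.435*0.9435 = 0.9753

0.9753 bits/symbol


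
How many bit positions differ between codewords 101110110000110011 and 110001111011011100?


Count differing positions: . ^ ^ ^ ^ ^ . . ^ . ^ ^ ^ . ^ ^ ^ ^ = 13 differences

13


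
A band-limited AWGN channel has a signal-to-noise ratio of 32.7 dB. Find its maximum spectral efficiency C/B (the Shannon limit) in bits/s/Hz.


SNR_linear = 10^(32.7/10) = 1862.0871; C/B = log2(1 + SNR_linear) = log2(1 + 1862.0871) = 10.8635

10.8635 bits/s/Hz


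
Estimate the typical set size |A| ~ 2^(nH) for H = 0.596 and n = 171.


log2|A_typical| = nH = 171 * 0.596 = 101.916, so |A_typical| ~ 2^101.916 = 4.784e+30

4.784e+30


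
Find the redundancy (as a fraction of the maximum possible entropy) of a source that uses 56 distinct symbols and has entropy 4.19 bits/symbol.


H_max = log2(K) = log2(56) = 5.8074 bits/symbol. Redundancy = 1 - H/H_max = 1 - 4.19/5.8074 = 1 - 0.7215 = 0.2785

0.2785


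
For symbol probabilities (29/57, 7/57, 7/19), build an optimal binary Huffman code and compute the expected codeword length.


Huffman construction (repeatedly merge the two least-probable nodes; each merge adds 1 bit to every symbol beneath it): 7/57 + 7/19 = 28/57; 28/57 + 29/57 = 1. Resulting codeword lengths (in the order the probabilities were given): (1, 2, 2). L_avg = sum(p_i * l_i) = 29/57*1 + 7/57*2 + 7/19*2 = 85/57 = 1.4912

1.4912 bits


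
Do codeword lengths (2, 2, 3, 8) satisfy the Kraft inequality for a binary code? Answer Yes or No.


Kraft sum = sum(2^(-l_i)) = 0.6289, need <= 1. Result: satisfied (a binary prefix-free code with these lengths exists)

Yes


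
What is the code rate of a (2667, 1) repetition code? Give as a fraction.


Rate = k/n = 1/2667

1/2667


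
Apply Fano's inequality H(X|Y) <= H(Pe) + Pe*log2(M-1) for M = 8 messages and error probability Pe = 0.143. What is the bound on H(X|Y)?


H(Pe) = -Pe*log2(Pe) - (1-Pe)*log2(1-Pe) = -0.143*log2(0.143) - 0.857*log2(0.857) = 0.401246 + 0.190796 = 0.592. Pe*log2(M-1) = 0.143*log2(7) = 0.401452. Bound = H(Pe) + Pe*log2(M-1) = 0.401246 + 0.190796 + 0.401452 = 0.9935

0.9935 bits


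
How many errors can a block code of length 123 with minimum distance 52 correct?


Correction capability = floor((d-1)/2) = floor((52-1)/2) = 25

25 errors


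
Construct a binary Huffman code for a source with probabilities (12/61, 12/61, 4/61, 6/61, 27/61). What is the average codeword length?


Huffman construction (repeatedly merge the two least-probable nodes; each merge adds 1 bit to every symbol beneath it): 4/61 + 6/61 = 10/61; 10/61 + 12/61 = 22/61; 12/61 + 22/61 = 34/61; 27/61 + 34/61 = 1. Resulting codeword lengths (in the order the probabilities were given): (3, 2, 4, 4, 1). L_avg = sum(p_i * l_i) = 12/61*3 + 12/61*2 + 4/61*4 + 6/61*4 + 27/61*1 = 127/61 = 2.082

2.082 bits


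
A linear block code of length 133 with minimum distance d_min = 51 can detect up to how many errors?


Detection capability = d_min - 1 = 51 - 1 = 50

50 errors


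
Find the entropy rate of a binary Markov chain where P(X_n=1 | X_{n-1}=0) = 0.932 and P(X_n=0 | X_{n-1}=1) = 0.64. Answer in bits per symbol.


Stationary distribution: pi_0 = p10/(p01+p10) = 0.4071, pi_1 = 0.5929. Entropy rate H' = pi_0*H(p01) + pi_1*H(p10) = 0.4071*0.3584 + 0.5929*0.9427 = 0.7048

0.7048 bits/symbol


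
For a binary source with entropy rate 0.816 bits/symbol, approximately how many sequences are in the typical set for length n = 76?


log2|A_typical| = nH = 76 * 0.816 = 62.016, so |A_typical| ~ 2^62.016 = 4.663e+18

4.663e+18


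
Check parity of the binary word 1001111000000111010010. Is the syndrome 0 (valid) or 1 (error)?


Syndrome = XOR of all bits = 1 XOR 0 XOR 0 XOR 1 XOR 1 XOR 1 XOR 1 XOR 0 XOR 0 XOR 0 XOR 0 XOR 0 XOR 0 XOR 1 XOR 1 XOR 1 XOR 0 XOR 1 XOR 0 XOR 0 XOR 1 XOR 0 = 0

0


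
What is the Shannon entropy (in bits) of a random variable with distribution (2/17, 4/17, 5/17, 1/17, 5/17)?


H = -sum(p_i * log2(p_i)). Terms: -(2/17)*log2(2/17) = 0.363231; -(4/17)*log2(4/17) = 0.491168; -(5/17)*log2(5/17) = 0.519275; -(1/17)*log2(1/17) = 0.240439; -(5/17)*log2(5/17) = 0.519275. H = 0.363231 + 0.491168 + 0.519275 + 0.240439 + 0.519275 = 2.1334

2.1334 bits


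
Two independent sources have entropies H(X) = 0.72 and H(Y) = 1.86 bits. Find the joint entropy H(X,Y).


For independent variables, H(X,Y) = H(X) + H(Y) = 0.72 + 1.86 = 2.58

2.58 bits


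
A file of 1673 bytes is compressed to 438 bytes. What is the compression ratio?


Ratio = original / compressed = 1673 / 438 = 3.8196

3.8196


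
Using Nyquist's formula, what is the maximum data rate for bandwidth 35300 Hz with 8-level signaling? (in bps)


Rate = 2 * B * log2(M) = 2 * 35300 * 3.0 = 211800.0

211800.0 bps


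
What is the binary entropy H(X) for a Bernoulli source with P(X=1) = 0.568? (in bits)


H = -p*log2(p) - (1-p)*log2(1-p). -0.568*log2(0.568) = 0.463509; -0.432*log2(0.432) = 0.523107. H = 0.463509 + 0.523107 = 0.9866

0.9866 bits


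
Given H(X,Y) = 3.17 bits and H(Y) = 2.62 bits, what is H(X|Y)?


H(X|Y) = H(X,Y) - H(Y) = 3.17 - 2.62 = 0.55

0.55 bits


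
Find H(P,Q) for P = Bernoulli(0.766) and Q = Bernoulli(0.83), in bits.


H(P,Q) = -p*log2(q) - (1-p)*log2(1-q). -0.766*log2(0.83) = 0.205914; -0.234*log2(0.17) = 0.598196. H(P,Q) = 0.205914 + 0.598196 = 0.8041

0.8041 bits


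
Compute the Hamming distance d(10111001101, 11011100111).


Count differing positions: . ^ ^ . . ^ . ^ . ^ . = 5 differences

5


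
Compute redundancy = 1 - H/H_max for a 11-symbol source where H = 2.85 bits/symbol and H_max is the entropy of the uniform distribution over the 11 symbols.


H_max = log2(K) = log2(11) = 3.4594 bits/symbol. Redundancy = 1 - H/H_max = 1 - 2.85/3.4594 = 1 - 0.8238 = 0.1762

0.1762


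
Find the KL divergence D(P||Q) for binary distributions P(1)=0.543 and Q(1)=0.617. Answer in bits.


KL = p*log2(p/q) + (1-p)*log2((1-p)/(1-q)) = 0.543*log2(0.543/0.617) + 0.457*log2(0.457/0.383) = 0.0164

0.0164 bits


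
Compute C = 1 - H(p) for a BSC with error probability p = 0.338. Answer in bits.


H(p) = -p*log2(p) - (1-p)*log2(1-p) = -0.338*log2(0.338) - 0.662*log2(0.662) = 0.528938 + 0.393954 = 0.9229. C = 1 - H(p) = 1 - 0.9229 = 0.0771

0.0771 bits


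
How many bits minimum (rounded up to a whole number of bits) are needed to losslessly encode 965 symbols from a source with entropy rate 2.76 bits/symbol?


Minimum bits >= n * H = 965 * 2.76 = 2663.4, rounded up to a whole number of bits = 2664

2664 bits


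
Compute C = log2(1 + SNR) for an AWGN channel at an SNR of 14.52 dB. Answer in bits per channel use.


SNR_linear = 10^(14.52/10) = 28.3139; C = log2(1 + SNR_linear) = log2(1 + 28.3139) = 4.8735

4.8735 bits/channel use


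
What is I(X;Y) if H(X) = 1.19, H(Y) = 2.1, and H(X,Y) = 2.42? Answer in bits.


I(X;Y) = H(X) + H(Y) - H(X,Y) = 1.19 + 2.1 - 2.42 = 0.87

0.87 bits


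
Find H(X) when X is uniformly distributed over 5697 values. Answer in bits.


H = log2(n) = log2(5697) = 12.476

12.476 bits


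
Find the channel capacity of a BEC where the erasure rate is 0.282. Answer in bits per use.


C = 1 - epsilon = 1 - 0.282 = 0.718

0.718 bits


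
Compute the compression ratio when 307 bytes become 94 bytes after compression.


Ratio = original / compressed = 307 / 94 = 3.266

3.266


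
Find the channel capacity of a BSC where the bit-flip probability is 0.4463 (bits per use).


H(p) = -p*log2(p) - (1-p)*log2(1-p) = -0.4463*log2(0.4463) - 0.5537*log2(0.5537) = 0.519455 + 0.472208 = 0.9917. C = 1 - H(p) = 1 - 0.9917 = 0.0083

0.0083 bits


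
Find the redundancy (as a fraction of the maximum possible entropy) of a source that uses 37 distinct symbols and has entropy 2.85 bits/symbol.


H_max = log2(K) = log2(37) = 5.2095 bits/symbol. Redundancy = 1 - H/H_max = 1 - 2.85/5.2095 = 1 - 0.5471 = 0.4529

0.4529


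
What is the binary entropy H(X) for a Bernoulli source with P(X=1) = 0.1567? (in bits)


H = -p*log2(p) - (1-p)*log2(1-p). -0.1567*log2(0.1567) = 0.419004; -0.8433*log2(0.8433) = 0.207352. H = 0.419004 + 0.207352 = 0.6264

0.6264 bits


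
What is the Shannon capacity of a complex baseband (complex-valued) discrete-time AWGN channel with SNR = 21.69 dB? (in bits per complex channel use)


SNR_linear = 10^(21.69/10) = 147.5707; C = log2(1 + SNR_linear) = log2(1 + 147.5707) = 7.215

7.215 bits/channel use


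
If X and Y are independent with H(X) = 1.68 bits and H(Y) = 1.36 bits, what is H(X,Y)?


For independent variables, H(X,Y) = H(X) + H(Y) = 1.68 + 1.36 = 3.04

3.04 bits


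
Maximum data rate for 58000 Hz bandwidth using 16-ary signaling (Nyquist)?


Rate = 2 * B * log2(M) = 2 * 58000 * 4.0 = 464000.0

464000.0 bps


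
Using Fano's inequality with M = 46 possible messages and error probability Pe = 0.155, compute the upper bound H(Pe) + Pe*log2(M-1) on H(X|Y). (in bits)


H(Pe) = -Pe*log2(Pe) - (1-Pe)*log2(1-Pe) = -0.155*log2(0.155) - 0.845*log2(0.845) = 0.416897 + 0.205315 = 0.6222. Pe*log2(M-1) = 0.155*log2(45) = 0.851237. Bound = H(Pe) + Pe*log2(M-1) = 0.416897 + 0.205315 + 0.851237 = 1.4734

1.4734 bits


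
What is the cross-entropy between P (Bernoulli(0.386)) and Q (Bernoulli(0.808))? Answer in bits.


H(P,Q) = -p*log2(q) - (1-p)*log2(1-q). -0.386*log2(0.808) = 0.118723; -0.614*log2(0.192) = 1.461825. H(P,Q) = 0.118723 + 1.461825 = 1.5805

1.5805 bits


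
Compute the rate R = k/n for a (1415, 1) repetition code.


Rate = k/n = 1/1415

1/1415


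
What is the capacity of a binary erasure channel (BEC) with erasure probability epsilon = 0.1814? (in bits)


C = 1 - epsilon = 1 - 0.1814 = 0.8186

0.8186 bits


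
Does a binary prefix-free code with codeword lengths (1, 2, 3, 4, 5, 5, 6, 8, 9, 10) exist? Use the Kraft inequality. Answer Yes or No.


Kraft sum = sum(2^(-l_i)) = 1.0225, need <= 1. Result: violated (a binary prefix-free code with these lengths cannot exist)

No


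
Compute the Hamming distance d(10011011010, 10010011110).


Count differing positions: . . . . ^ . . . ^ . . = 2 differences

2


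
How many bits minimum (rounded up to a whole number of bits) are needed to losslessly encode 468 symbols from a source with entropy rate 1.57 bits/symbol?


Minimum bits >= n * H = 468 * 1.57 = 734.76, rounded up to a whole number of bits = 735

735 bits


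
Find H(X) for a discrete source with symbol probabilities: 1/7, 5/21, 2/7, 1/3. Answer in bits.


H = -sum(p_i * log2(p_i)). Terms: -(1/7)*log2(1/7) = 0.401051; -(5/21)*log2(5/21) = 0.492950; -(2/7)*log2(2/7) = 0.516387; -(1/3)*log2(1/3) = 0.528321. H = 0.401051 + 0.492950 + 0.516387 + 0.528321 = 1.9387

1.9387 bits


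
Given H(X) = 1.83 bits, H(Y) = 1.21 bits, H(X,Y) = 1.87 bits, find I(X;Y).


I(X;Y) = H(X) + H(Y) - H(X,Y) = 1.83 + 1.21 - 1.87 = 1.17

1.17 bits


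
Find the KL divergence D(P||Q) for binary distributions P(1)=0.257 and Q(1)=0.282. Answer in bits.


KL = p*log2(p/q) + (1-p)*log2((1-p)/(1-q)) = 0.257*log2(0.257/0.282) + 0.743*log2(0.743/0.718) = 0.0023

0.0023 bits


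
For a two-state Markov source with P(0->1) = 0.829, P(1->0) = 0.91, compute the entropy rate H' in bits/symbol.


Stationary distribution: pi_0 = p10/(p01+p10) = 0.5233, pi_1 = 0.4767. Entropy rate H' = pi_0*H(p01) + pi_1*H(p10) = 0.5233*0.66 + 0.4767*0.4365 = 0.5534

0.5534 bits/symbol


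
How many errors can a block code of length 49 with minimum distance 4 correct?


Correction capability = floor((d-1)/2) = floor((4-1)/2) = 1

1 errors


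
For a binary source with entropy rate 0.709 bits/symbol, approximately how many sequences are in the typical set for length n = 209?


log2|A_typical| = nH = 209 * 0.709 = 148.181, so |A_typical| ~ 2^148.181 = 4.045e+44

4.045e+44


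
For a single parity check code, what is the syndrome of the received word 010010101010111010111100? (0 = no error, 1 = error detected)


Syndrome = XOR of all bits = 0 XOR 1 XOR 0 XOR 0 XOR 1 XOR 0 XOR 1 XOR 0 XOR 1 XOR 0 XOR 1 XOR 0 XOR 1 XOR 1 XOR 1 XOR 0 XOR 1 XOR 0 XOR 1 XOR 1 XOR 1 XOR 1 XOR 0 XOR 0 = 1

1


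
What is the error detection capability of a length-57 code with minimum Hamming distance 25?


Detection capability = d_min - 1 = 25 - 1 = 24

24 errors


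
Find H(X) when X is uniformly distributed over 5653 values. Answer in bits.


H = log2(n) = log2(5653) = 12.4648

12.4648 bits


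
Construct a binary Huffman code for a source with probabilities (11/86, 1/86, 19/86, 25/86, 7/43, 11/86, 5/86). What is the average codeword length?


Huffman construction (repeatedly merge the two least-probable nodes; each merge adds 1 bit to every symbol beneath it): 1/86 + 5/86 = 3/43; 3/43 + 11/86 = 17/86; 11/86 + 7/43 = 25/86; 17/86 + 19/86 = 18/43; 25/86 + 25/86 = 25/43; 18/43 + 25/43 = 1. Resulting codeword lengths (in the order the probabilities were given): (3, 4, 2, 2, 3, 3, 4). L_avg = sum(p_i * l_i) = 11/86*3 + 1/86*4 + 19/86*2 + 25/86*2 + 7/43*3 + 11/86*3 + 5/86*4 = 110/43 = 2.5581

2.5581 bits


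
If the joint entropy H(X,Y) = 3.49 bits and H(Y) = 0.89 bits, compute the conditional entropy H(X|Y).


H(X|Y) = H(X,Y) - H(Y) = 3.49 - 0.89 = 2.6

2.6 bits


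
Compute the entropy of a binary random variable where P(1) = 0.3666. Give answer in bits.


H = -p*log2(p) - (1-p)*log2(1-p). -0.3666*log2(0.3666) = 0.530735; -0.6334*log2(0.6334) = 0.417291. H = 0.530735 + 0.417291 = 0.948

0.948 bits


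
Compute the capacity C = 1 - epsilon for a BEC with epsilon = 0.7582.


C = 1 - epsilon = 1 - 0.7582 = 0.2418

0.2418 bits


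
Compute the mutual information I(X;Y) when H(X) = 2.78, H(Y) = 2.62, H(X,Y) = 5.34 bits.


I(X;Y) = H(X) + H(Y) - H(X,Y) = 2.78 + 2.62 - 5.34 = 0.06

0.06 bits


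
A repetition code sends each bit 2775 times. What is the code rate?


Rate = k/n = 1/2775

1/2775


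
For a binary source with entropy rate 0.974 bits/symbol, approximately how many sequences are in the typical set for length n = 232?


log2|A_typical| = nH = 232 * 0.974 = 225.968, so |A_typical| ~ 2^225.968 = 1.055e+68

1.055e+68


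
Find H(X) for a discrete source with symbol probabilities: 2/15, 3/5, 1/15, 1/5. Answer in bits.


H = -sum(p_i * log2(p_i)). Terms: -(2/15)*log2(2/15) = 0.387585; -(3/5)*log2(3/5) = 0.442179; -(1/15)*log2(1/15) = 0.260459; -(1/5)*log2(1/5) = 0.464386. H = 0.387585 + 0.442179 + 0.260459 + 0.464386 = 1.5546

1.5546 bits


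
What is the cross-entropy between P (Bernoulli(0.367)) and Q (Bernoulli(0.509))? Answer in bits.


H(P,Q) = -p*log2(q) - (1-p)*log2(1-q). -0.367*log2(0.509) = 0.357554; -0.633*log2(0.491) = 0.649588. H(P,Q) = 0.357554 + 0.649588 = 1.0071

1.0071 bits


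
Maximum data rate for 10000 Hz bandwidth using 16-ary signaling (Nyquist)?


Rate = 2 * B * log2(M) = 2 * 10000 * 4.0 = 80000.0

80000.0 bps


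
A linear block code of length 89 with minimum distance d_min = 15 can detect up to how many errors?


Detection capability = d_min - 1 = 15 - 1 = 14

14 errors


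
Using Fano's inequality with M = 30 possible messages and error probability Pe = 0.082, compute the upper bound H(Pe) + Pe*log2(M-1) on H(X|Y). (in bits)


H(Pe) = -Pe*log2(Pe) - (1-Pe)*log2(1-Pe) = -0.082*log2(0.082) - 0.918*log2(0.918) = 0.295875 + 0.113312 = 0.4092. Pe*log2(M-1) = 0.082*log2(29) = 0.398354. Bound = H(Pe) + Pe*log2(M-1) = 0.295875 + 0.113312 + 0.398354 = 0.8075

0.8075 bits


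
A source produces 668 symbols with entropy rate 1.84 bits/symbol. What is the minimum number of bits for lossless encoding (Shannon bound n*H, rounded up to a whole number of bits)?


Minimum bits >= n * H = 668 * 1.84 = 1229.12, rounded up to a whole number of bits = 1230

1230 bits


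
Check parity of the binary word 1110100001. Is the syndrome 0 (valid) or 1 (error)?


Syndrome = XOR of all bits = 1 XOR 1 XOR 1 XOR 0 XOR 1 XOR 0 XOR 0 XOR 0 XOR 0 XOR 1 = 1

1


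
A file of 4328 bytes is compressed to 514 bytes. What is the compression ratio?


Ratio = original / compressed = 4328 / 514 = 8.4202

8.4202


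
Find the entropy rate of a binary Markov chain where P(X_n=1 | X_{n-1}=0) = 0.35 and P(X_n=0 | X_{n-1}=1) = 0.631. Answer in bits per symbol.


Stationary distribution: pi_0 = p10/(p01+p10) = 0.6432, pi_1 = 0.3568. Entropy rate H' = pi_0*H(p01) + pi_1*H(p10) = 0.6432*0.9341 + 0.3568*0.9499 = 0.9397

0.9397 bits/symbol


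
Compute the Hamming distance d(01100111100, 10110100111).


Count differing positions: ^ ^ . ^ . . ^ ^ . ^ ^ = 7 differences

7


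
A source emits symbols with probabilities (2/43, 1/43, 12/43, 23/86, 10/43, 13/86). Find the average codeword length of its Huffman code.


Huffman construction (repeatedly merge the two least-probable nodes; each merge adds 1 bit to every symbol beneath it): 1/43 + 2/43 = 3/43; 3/43 + 13/86 = 19/86; 19/86 + 10/43 = 39/86; 23/86 + 12/43 = 47/86; 39/86 + 47/86 = 1. Resulting codeword lengths (in the order the probabilities were given): (4, 4, 2, 2, 2, 3). L_avg = sum(p_i * l_i) = 2/43*4 + 1/43*4 + 12/43*2 + 23/86*2 + 10/43*2 + 13/86*3 = 197/86 = 2.2907

2.2907 bits


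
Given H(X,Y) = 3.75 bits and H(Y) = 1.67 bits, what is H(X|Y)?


H(X|Y) = H(X,Y) - H(Y) = 3.75 - 1.67 = 2.08

2.08 bits


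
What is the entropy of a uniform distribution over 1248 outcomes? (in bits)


H = log2(n) = log2(1248) = 10.2854

10.2854 bits


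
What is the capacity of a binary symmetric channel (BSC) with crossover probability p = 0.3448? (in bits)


H(p) = -p*log2(p) - (1-p)*log2(1-p) = -0.3448*log2(0.3448) - 0.6552*log2(0.6552) = 0.529671 + 0.399667 = 0.9293. C = 1 - H(p) = 1 - 0.9293 = 0.0707

0.0707 bits


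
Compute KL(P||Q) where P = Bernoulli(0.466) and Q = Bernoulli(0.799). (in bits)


KL = p*log2(p/q) + (1-p)*log2((1-p)/(1-q)) = 0.466*log2(0.466/0.799) + 0.534*log2(0.534/0.201) = 0.3903

0.3903 bits


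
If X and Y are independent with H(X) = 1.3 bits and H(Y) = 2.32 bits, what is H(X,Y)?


For independent variables, H(X,Y) = H(X) + H(Y) = 1.3 + 2.32 = 3.62

3.62 bits


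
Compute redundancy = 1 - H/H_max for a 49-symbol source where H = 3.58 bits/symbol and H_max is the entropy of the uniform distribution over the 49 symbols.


H_max = log2(K) = log2(49) = 5.6147 bits/symbol. Redundancy = 1 - H/H_max = 1 - 3.58/5.6147 = 1 - 0.6376 = 0.3624

0.3624


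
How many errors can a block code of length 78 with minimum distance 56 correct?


Correction capability = floor((d-1)/2) = floor((56-1)/2) = 27

27 errors


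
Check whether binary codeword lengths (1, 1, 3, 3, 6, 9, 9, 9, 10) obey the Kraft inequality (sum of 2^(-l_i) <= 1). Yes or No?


Kraft sum = sum(2^(-l_i)) = 1.2725, need <= 1. Result: violated (a binary prefix-free code with these lengths cannot exist)

No


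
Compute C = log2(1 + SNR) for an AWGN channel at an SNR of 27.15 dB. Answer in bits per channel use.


SNR_linear = 10^(27.15/10) = 518.8; C = log2(1 + SNR_linear) = log2(1 + 518.8) = 9.0218

9.0218 bits/channel use


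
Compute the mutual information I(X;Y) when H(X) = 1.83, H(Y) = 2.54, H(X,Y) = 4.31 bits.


I(X;Y) = H(X) + H(Y) - H(X,Y) = 1.83 + 2.54 - 4.31 = 0.06

0.06 bits


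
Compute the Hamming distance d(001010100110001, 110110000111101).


Count differing positions: ^ ^ ^ ^ . . ^ . . . . ^ ^ . . = 7 differences

7


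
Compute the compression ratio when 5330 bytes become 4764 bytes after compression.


Ratio = original / compressed = 5330 / 4764 = 1.1188

1.1188


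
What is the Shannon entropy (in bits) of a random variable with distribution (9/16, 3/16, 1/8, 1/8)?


H = -sum(p_i * log2(p_i)). Terms: -(9/16)*log2(9/16) = 0.466917; -(3/16)*log2(3/16) = 0.452820; -(1/8)*log2(1/8) = 0.375000; -(1/8)*log2(1/8) = 0.375000. H = 0.466917 + 0.452820 + 0.375000 + 0.375000 = 1.6697

1.6697 bits


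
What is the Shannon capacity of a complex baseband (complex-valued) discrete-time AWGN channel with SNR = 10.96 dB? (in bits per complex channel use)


SNR_linear = 10^(10.96/10) = 12.4738; C = log2(1 + SNR_linear) = log2(1 + 12.4738) = 3.7521

3.7521 bits/channel use


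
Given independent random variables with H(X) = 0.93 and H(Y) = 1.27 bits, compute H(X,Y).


For independent variables, H(X,Y) = H(X) + H(Y) = 0.93 + 1.27 = 2.2

2.2 bits


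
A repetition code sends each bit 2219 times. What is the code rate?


Rate = k/n = 1/2219

1/2219


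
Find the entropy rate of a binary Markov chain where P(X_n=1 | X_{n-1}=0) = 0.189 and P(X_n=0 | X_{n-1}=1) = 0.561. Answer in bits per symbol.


Stationary distribution: pi_0 = p10/(p01+p10) = 0.748, pi_1 = 0.252. Entropy rate H' = pi_0*H(p01) + pi_1*H(p10) = 0.748*0.6994 + 0.252*0.9892 = 0.7724

0.7724 bits/symbol


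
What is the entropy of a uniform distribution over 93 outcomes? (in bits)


H = log2(n) = log2(93) = 6.5392

6.5392 bits


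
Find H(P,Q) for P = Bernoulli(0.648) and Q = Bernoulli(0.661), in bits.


H(P,Q) = -p*log2(q) - (1-p)*log2(1-q). -0.648*log2(0.661) = 0.387036; -0.352*log2(0.339) = 0.549346. H(P,Q) = 0.387036 + 0.549346 = 0.9364

0.9364 bits


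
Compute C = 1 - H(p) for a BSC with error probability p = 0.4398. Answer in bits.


H(p) = -p*log2(p) - (1-p)*log2(1-p) = -0.4398*log2(0.4398) - 0.5602*log2(0.5602) = 0.521198 + 0.468319 = 0.9895. C = 1 - H(p) = 1 - 0.9895 = 0.0105

0.0105 bits


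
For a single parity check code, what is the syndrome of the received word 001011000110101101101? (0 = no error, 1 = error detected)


Syndrome = XOR of all bits = 0 XOR 0 XOR 1 XOR 0 XOR 1 XOR 1 XOR 0 XOR 0 XOR 0 XOR 1 XOR 1 XOR 0 XOR 1 XOR 0 XOR 1 XOR 1 XOR 0 XOR 1 XOR 1 XOR 0 XOR 1 = 1

1


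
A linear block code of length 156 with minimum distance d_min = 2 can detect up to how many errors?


Detection capability = d_min - 1 = 2 - 1 = 1

1 errors


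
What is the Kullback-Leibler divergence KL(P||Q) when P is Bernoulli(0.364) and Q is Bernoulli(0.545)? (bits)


KL = p*log2(p/q) + (1-p)*log2((1-p)/(1-q)) = 0.364*log2(0.364/0.545) + 0.636*log2(0.636/0.455) = 0.0953

0.0953 bits


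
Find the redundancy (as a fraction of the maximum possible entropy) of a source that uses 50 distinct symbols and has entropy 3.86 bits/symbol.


H_max = log2(K) = log2(50) = 5.6439 bits/symbol. Redundancy = 1 - H/H_max = 1 - 3.86/5.6439 = 1 - 0.6839 = 0.3161

0.3161


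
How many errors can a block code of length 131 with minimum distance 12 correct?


Correction capability = floor((d-1)/2) = floor((12-1)/2) = 5

5 errors


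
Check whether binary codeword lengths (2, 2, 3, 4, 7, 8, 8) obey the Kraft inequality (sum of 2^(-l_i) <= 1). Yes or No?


Kraft sum = sum(2^(-l_i)) = 0.7031, need <= 1. Result: satisfied (a binary prefix-free code with these lengths exists)

Yes


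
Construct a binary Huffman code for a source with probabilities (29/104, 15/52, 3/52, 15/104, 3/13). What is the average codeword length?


Huffman construction (repeatedly merge the two least-probable nodes; each merge adds 1 bit to every symbol beneath it): 3/52 + 15/104 = 21/104; 21/104 + 3/13 = 45/104; 29/104 + 15/52 = 59/104; 45/104 + 59/104 = 1. Resulting codeword lengths (in the order the probabilities were given): (2, 2, 3, 3, 2). L_avg = sum(p_i * l_i) = 29/104*2 + 15/52*2 + 3/52*3 + 15/104*3 + 3/13*2 = 229/104 = 2.2019

2.2019 bits


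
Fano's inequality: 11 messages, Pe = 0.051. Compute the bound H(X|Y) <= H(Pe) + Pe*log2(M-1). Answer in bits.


H(Pe) = -Pe*log2(Pe) - (1-Pe)*log2(1-Pe) = -0.051*log2(0.051) - 0.949*log2(0.949) = 0.218961 + 0.071668 = 0.2906. Pe*log2(M-1) = 0.051*log2(10) = 0.169418. Bound = H(Pe) + Pe*log2(M-1) = 0.218961 + 0.071668 + 0.169418 = 0.46

0.46 bits


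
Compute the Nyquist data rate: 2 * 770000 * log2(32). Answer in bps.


Rate = 2 * B * log2(M) = 2 * 770000 * 5.0 = 7700000.0

7700000.0 bps


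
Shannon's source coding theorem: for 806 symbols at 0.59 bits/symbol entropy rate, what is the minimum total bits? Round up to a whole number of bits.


Minimum bits >= n * H = 806 * 0.59 = 475.54, rounded up to a whole number of bits = 476

476 bits


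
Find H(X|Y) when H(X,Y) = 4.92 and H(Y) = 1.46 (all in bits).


H(X|Y) = H(X,Y) - H(Y) = 4.92 - 1.46 = 3.46

3.46 bits


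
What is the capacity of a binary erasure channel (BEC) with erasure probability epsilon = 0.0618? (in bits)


C = 1 - epsilon = 1 - 0.0618 = 0.9382

0.9382 bits


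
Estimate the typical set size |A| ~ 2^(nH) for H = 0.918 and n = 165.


log2|A_typical| = nH = 165 * 0.918 = 151.47, so |A_typical| ~ 2^151.47 = 3.954e+45

3.954e+45


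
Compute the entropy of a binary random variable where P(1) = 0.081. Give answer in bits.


H = -p*log2(p) - (1-p)*log2(1-p). -0.081*log2(0.081) = 0.293701; -0.919*log2(0.919) = 0.111992. H = 0.293701 + 0.111992 = 0.4057

0.4057 bits


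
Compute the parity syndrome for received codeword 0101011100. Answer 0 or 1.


Syndrome = XOR of all bits = 0 XOR 1 XOR 0 XOR 1 XOR 0 XOR 1 XOR 1 XOR 1 XOR 0 XOR 0 = 1

1


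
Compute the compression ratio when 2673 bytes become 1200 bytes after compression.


Ratio = original / compressed = 2673 / 1200 = 2.2275

2.2275


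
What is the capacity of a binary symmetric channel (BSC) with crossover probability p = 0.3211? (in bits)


H(p) = -p*log2(p) - (1-p)*log2(1-p) = -0.3211*log2(0.3211) - 0.6789*log2(0.6789) = 0.526253 + 0.379321 = 0.9056. C = 1 - H(p) = 1 - 0.9056 = 0.0944

0.0944 bits


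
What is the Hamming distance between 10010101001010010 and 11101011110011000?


Count differing positions: . ^ ^ ^ ^ ^ ^ . ^ ^ ^ . . ^ . ^ . = 11 differences

11


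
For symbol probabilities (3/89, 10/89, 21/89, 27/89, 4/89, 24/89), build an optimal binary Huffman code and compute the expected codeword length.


Huffman construction (repeatedly merge the two least-probable nodes; each merge adds 1 bit to every symbol beneath it): 3/89 + 4/89 = 7/89; 7/89 + 10/89 = 17/89; 17/89 + 21/89 = 38/89; 24/89 + 27/89 = 51/89; 38/89 + 51/89 = 1. Resulting codeword lengths (in the order the probabilities were given): (4, 3, 2, 2, 4, 2). L_avg = sum(p_i * l_i) = 3/89*4 + 10/89*3 + 21/89*2 + 27/89*2 + 4/89*4 + 24/89*2 = 202/89 = 2.2697

2.2697 bits


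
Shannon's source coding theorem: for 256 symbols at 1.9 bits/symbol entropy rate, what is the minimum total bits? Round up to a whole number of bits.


Minimum bits >= n * H = 256 * 1.9 = 486.4, rounded up to a whole number of bits = 487

487 bits


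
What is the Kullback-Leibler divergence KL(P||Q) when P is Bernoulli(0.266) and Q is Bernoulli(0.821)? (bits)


KL = p*log2(p/q) + (1-p)*log2((1-p)/(1-q)) = 0.266*log2(0.266/0.821) + 0.734*log2(0.734/0.179) = 1.0618

1.0618 bits


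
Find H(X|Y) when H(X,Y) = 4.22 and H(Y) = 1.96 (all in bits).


H(X|Y) = H(X,Y) - H(Y) = 4.22 - 1.96 = 2.26

2.26 bits


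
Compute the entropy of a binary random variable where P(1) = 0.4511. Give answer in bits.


H = -p*log2(p) - (1-p)*log2(1-p). -0.4511*log2(0.4511) = 0.518080; -0.5489*log2(0.5489) = 0.475010. H = 0.518080 + 0.475010 = 0.9931

0.9931 bits


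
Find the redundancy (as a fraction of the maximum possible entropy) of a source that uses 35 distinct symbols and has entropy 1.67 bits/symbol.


H_max = log2(K) = log2(35) = 5.1293 bits/symbol. Redundancy = 1 - H/H_max = 1 - 1.67/5.1293 = 1 - 0.3256 = 0.6744

0.6744


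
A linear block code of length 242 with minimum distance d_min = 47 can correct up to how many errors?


Correction capability = floor((d-1)/2) = floor((47-1)/2) = 23

23 errors


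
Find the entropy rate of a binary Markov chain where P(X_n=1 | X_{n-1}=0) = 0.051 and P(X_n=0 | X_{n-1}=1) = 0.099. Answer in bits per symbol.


Stationary distribution: pi_0 = p10/(p01+p10) = 0.66, pi_1 = 0.34. Entropy rate H' = pi_0*H(p01) + pi_1*H(p10) = 0.66*0.2906 + 0.34*0.4658 = 0.3502

0.3502 bits/symbol


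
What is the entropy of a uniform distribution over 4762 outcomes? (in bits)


H = log2(n) = log2(4762) = 12.2174

12.2174 bits


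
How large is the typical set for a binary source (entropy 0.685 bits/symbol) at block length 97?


log2|A_typical| = nH = 97 * 0.685 = 66.445, so |A_typical| ~ 2^66.445 = 1.004e+20

1.004e+20


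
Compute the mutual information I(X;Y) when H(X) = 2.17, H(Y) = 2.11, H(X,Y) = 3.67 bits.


I(X;Y) = H(X) + H(Y) - H(X,Y) = 2.17 + 2.11 - 3.67 = 0.61

0.61 bits


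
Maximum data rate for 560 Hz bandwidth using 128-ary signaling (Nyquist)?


Rate = 2 * B * log2(M) = 2 * 560 * 7.0 = 7840.0

7840.0 bps


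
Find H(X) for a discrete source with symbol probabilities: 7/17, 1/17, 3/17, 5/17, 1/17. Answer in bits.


H = -sum(p_i * log2(p_i)). Terms: -(7/17)*log2(7/17) = 0.527103; -(1/17)*log2(1/17) = 0.240439; -(3/17)*log2(3/17) = 0.441618; -(5/17)*log2(5/17) = 0.519275; -(1/17)*log2(1/17) = 0.240439. H = 0.527103 + 0.240439 + 0.441618 + 0.519275 + 0.240439 = 1.9689

1.9689 bits


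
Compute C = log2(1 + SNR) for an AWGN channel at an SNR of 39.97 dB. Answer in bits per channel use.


SNR_linear = 10^(39.97/10) = 9931.1605; C = log2(1 + SNR_linear) = log2(1 + 9931.1605) = 13.2779

13.2779 bits/channel use


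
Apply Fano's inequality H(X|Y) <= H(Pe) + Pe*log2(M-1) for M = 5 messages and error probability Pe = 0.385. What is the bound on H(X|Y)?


H(Pe) = -Pe*log2(Pe) - (1-Pe)*log2(1-Pe) = -0.385*log2(0.385) - 0.615*log2(0.615) = 0.530172 + 0.431325 = 0.9615. Pe*log2(M-1) = 0.385*log2(4) = 0.770000. Bound = H(Pe) + Pe*log2(M-1) = 0.530172 + 0.431325 + 0.770000 = 1.7315

1.7315 bits


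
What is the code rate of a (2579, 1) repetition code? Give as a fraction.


Rate = k/n = 1/2579

1/2579


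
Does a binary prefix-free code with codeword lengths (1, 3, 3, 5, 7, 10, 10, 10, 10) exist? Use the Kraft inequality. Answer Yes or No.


Kraft sum = sum(2^(-l_i)) = 0.793, need <= 1. Result: satisfied (a binary prefix-free code with these lengths exists)

Yes


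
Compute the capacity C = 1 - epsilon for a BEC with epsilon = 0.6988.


C = 1 - epsilon = 1 - 0.6988 = 0.3012

0.3012 bits


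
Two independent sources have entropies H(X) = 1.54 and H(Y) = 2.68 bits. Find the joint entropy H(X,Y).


For independent variables, H(X,Y) = H(X) + H(Y) = 1.54 + 2.68 = 4.22

4.22 bits


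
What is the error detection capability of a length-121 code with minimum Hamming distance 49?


Detection capability = d_min - 1 = 49 - 1 = 48

48 errors


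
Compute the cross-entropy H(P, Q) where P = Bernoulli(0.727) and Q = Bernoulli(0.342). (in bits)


H(P,Q) = -p*log2(q) - (1-p)*log2(1-q). -0.727*log2(0.342) = 1.125346; -0.273*log2(0.658) = 0.164848. H(P,Q) = 1.125346 + 0.164848 = 1.2902

1.2902 bits


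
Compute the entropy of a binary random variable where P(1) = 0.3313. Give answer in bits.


H = -p*log2(p) - (1-p)*log2(1-p). -0.3313*log2(0.3313) = 0.528023; -0.6687*log2(0.6687) = 0.388226. H = 0.528023 + 0.388226 = 0.9162

0.9162 bits


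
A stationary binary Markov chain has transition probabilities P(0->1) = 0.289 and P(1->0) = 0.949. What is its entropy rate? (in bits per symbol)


Stationary distribution: pi_0 = p10/(p01+p10) = 0.7666, pi_1 = 0.2334. Entropy rate H' = pi_0*H(p01) + pi_1*H(p10) = 0.7666*0.8674 + 0.2334*0.2906 = 0.7328

0.7328 bits/symbol


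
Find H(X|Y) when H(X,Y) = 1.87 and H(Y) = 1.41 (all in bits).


H(X|Y) = H(X,Y) - H(Y) = 1.87 - 1.41 = 0.46

0.46 bits


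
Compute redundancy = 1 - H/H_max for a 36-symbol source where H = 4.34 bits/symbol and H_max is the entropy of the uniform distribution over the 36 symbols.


H_max = log2(K) = log2(36) = 5.1699 bits/symbol. Redundancy = 1 - H/H_max = 1 - 4.34/5.1699 = 1 - 0.8395 = 0.1605

0.1605


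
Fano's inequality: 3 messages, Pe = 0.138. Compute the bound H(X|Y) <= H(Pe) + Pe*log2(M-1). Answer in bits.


H(Pe) = -Pe*log2(Pe) - (1-Pe)*log2(1-Pe) = -0.138*log2(0.138) - 0.862*log2(0.862) = 0.394302 + 0.184675 = 0.579. Pe*log2(M-1) = 0.138*log2(2) = 0.138000. Bound = H(Pe) + Pe*log2(M-1) = 0.394302 + 0.184675 + 0.138000 = 0.717

0.717 bits


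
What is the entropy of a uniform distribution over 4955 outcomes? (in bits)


H = log2(n) = log2(4955) = 12.2747

12.2747 bits


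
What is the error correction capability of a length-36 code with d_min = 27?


Correction capability = floor((d-1)/2) = floor((27-1)/2) = 13

13 errors


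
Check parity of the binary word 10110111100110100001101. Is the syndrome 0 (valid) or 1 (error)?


Syndrome = XOR of all bits = 1 XOR 0 XOR 1 XOR 1 XOR 0 XOR 1 XOR 1 XOR 1 XOR 1 XOR 0 XOR 0 XOR 1 XOR 1 XOR 0 XOR 1 XOR 0 XOR 0 XOR 0 XOR 0 XOR 1 XOR 1 XOR 0 XOR 1 = 1

1


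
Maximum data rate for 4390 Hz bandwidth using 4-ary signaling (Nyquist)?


Rate = 2 * B * log2(M) = 2 * 4390 * 2.0 = 17560.0

17560.0 bps


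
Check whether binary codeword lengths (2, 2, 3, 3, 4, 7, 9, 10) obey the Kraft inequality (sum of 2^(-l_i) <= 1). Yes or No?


Kraft sum = sum(2^(-l_i)) = 0.8232, need <= 1. Result: satisfied (a binary prefix-free code with these lengths exists)

Yes


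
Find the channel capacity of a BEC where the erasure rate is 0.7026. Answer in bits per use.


C = 1 - epsilon = 1 - 0.7026 = 0.2974

0.2974 bits


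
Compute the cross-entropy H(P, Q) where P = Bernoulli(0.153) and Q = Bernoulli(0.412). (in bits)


H(P,Q) = -p*log2(q) - (1-p)*log2(1-q). -0.153*log2(0.412) = 0.195730; -0.847*log2(0.588) = 0.648897. H(P,Q) = 0.195730 + 0.648897 = 0.8446

0.8446 bits


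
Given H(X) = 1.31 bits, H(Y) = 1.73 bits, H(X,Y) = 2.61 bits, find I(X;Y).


I(X;Y) = H(X) + H(Y) - H(X,Y) = 1.31 + 1.73 - 2.61 = 0.43

0.43 bits


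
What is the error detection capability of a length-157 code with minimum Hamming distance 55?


Detection capability = d_min - 1 = 55 - 1 = 54

54 errors


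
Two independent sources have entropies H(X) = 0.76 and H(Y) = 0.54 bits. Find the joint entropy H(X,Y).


For independent variables, H(X,Y) = H(X) + H(Y) = 0.76 + 0.54 = 1.3

1.3 bits


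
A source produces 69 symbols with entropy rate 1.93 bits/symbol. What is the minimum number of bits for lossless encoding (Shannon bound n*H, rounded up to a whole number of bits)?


Minimum bits >= n * H = 69 * 1.93 = 133.17, rounded up to a whole number of bits = 134

134 bits


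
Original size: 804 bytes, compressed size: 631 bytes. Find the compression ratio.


Ratio = original / compressed = 804 / 631 = 1.2742

1.2742


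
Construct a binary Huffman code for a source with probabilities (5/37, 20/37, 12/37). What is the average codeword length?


Huffman construction (repeatedly merge the two least-probable nodes; each merge adds 1 bit to every symbol beneath it): 5/37 + 12/37 = 17/37; 17/37 + 20/37 = 1. Resulting codeword lengths (in the order the probabilities were given): (2, 1, 2). L_avg = sum(p_i * l_i) = 5/37*2 + 20/37*1 + 12/37*2 = 54/37 = 1.4595

1.4595 bits


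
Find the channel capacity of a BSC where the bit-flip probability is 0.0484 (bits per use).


H(p) = -p*log2(p) - (1-p)*log2(1-p) = -0.0484*log2(0.0484) - 0.9516*log2(0.9516) = 0.211452 + 0.068109 = 0.2796. C = 1 - H(p) = 1 - 0.2796 = 0.7204

0.7204 bits


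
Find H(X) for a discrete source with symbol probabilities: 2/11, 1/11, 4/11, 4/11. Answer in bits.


H = -sum(p_i * log2(p_i)). Terms: -(2/11)*log2(2/11) = 0.447169; -(1/11)*log2(1/11) = 0.314494; -(4/11)*log2(4/11) = 0.530702; -(4/11)*log2(4/11) = 0.530702. H = 0.447169 + 0.314494 + 0.530702 + 0.530702 = 1.8231

1.8231 bits


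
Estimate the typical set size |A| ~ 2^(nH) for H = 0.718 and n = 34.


log2|A_typical| = nH = 34 * 0.718 = 24.412, so |A_typical| ~ 2^24.412 = 2.232e+07

2.232e+07


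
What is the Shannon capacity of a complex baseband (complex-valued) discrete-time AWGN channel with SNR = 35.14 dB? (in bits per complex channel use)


SNR_linear = 10^(35.14/10) = 3265.8783; C = log2(1 + SNR_linear) = log2(1 + 3265.8783) = 11.6737

11.6737 bits/channel use


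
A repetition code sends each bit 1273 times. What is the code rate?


Rate = k/n = 1/1273

1/1273


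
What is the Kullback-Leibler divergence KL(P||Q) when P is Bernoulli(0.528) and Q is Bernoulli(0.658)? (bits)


KL = p*log2(p/q) + (1-p)*log2((1-p)/(1-q)) = 0.528*log2(0.528/0.658) + 0.472*log2(0.472/0.342) = 0.0517

0.0517 bits


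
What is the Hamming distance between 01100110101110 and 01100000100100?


Count differing positions: . . . . . ^ ^ . . . ^ . ^ . = 4 differences

4


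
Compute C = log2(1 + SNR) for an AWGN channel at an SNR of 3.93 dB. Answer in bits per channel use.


SNR_linear = 10^(3.93/10) = 2.4717; C = log2(1 + SNR_linear) = log2(1 + 2.4717) = 1.7957

1.7957 bits/channel use


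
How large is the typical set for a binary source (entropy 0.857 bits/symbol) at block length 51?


log2|A_typical| = nH = 51 * 0.857 = 43.707, so |A_typical| ~ 2^43.707 = 1.436e+13

1.436e+13


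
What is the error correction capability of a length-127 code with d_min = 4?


Correction capability = floor((d-1)/2) = floor((4-1)/2) = 1

1 errors


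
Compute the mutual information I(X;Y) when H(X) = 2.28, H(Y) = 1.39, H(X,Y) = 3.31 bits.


I(X;Y) = H(X) + H(Y) - H(X,Y) = 2.28 + 1.39 - 3.31 = 0.36

0.36 bits


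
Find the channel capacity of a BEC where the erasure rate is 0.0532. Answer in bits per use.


C = 1 - epsilon = 1 - 0.0532 = 0.9468

0.9468 bits


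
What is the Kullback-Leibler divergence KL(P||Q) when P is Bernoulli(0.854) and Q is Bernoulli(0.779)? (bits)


KL = p*log2(p/q) + (1-p)*log2((1-p)/(1-q)) = 0.854*log2(0.854/0.779) + 0.146*log2(0.146/0.221) = 0.0259

0.0259 bits


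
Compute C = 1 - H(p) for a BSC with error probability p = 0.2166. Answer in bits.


H(p) = -p*log2(p) - (1-p)*log2(1-p) = -0.2166*log2(0.2166) - 0.7834*log2(0.7834) = 0.478013 + 0.275897 = 0.7539. C = 1 - H(p) = 1 - 0.7539 = 0.2461

0.2461 bits


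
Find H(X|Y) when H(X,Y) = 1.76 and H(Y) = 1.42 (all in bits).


H(X|Y) = H(X,Y) - H(Y) = 1.76 - 1.42 = 0.34

0.34 bits


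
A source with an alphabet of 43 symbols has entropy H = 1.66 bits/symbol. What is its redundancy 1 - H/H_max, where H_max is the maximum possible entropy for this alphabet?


H_max = log2(K) = log2(43) = 5.4263 bits/symbol. Redundancy = 1 - H/H_max = 1 - 1.66/5.4263 = 1 - 0.3059 = 0.6941

0.6941


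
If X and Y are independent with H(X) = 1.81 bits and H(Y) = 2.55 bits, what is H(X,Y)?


For independent variables, H(X,Y) = H(X) + H(Y) = 1.81 + 2.55 = 4.36

4.36 bits


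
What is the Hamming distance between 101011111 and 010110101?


Count differing positions: ^ ^ ^ ^ . ^ . ^ . = 6 differences

6
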